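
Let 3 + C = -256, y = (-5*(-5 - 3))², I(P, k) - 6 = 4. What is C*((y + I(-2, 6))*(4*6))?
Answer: -10007760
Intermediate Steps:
I(P, k) = 10 (I(P, k) = 6 + 4 = 10)
y = 1600 (y = (-5*(-8))² = 40² = 1600)
C = -259 (C = -3 - 256 = -259)
C*((y + I(-2, 6))*(4*6)) = -259*(1600 + 10)*4*6 = -416990*24 = -259*38640 = -10007760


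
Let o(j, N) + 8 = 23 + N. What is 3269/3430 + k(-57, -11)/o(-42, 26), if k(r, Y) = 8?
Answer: 23067/20090 ≈ 1.1482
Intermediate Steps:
o(j, N) = 15 + N (o(j, N) = -8 + (23 + N) = 15 + N)
3269/3430 + k(-57, -11)/o(-42, 26) = 3269/3430 + 8/(15 + 26) = 3269*(1/3430) + 8/41 = 467/490 + 8*(1/41) = 467/490 + 8/41 = 23067/20090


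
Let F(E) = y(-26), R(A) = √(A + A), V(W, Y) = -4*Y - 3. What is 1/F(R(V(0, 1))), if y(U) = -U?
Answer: 1/26 ≈ 0.038462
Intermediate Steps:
V(W, Y) = -3 - 4*Y
R(A) = √2*√A (R(A) = √(2*A) = √2*√A)
F(E) = 26 (F(E) = -1*(-26) = 26)
1/F(R(V(0, 1))) = 1/26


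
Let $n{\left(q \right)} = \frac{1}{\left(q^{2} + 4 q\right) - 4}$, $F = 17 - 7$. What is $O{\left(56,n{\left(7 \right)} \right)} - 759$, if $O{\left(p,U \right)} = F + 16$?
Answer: $-733$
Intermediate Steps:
$F = 10$
$n{\left(q \right)} = \frac{1}{-4 + q^{2} + 4 q}$
$O{\left(p,U \right)} = 26$ ($O{\left(p,U \right)} = 10 + 16 = 26$)
$O{\left(56,n{\left(7 \right)} \right)} - 759 = 26 - 759 = -733$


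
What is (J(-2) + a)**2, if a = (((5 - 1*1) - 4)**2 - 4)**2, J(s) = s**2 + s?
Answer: 324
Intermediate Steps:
J(s) = s + s**2
a = 16 (a = (((5 - 1) - 4)**2 - 4)**2 = ((4 - 4)**2 - 4)**2 = (0**2 - 4)**2 = (0 - 4)**2 = (-4)**2 = 16)
(J(-2) + a)**2 = (-2*(1 - 2) + 16)**2 = (-2*(-1) + 16)**2 = (2 + 16)**2 = 18**2 = 324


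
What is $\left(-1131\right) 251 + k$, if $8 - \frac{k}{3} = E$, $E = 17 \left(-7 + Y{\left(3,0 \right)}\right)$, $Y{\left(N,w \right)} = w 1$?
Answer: $-283500$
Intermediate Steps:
$Y{\left(N,w \right)} = w$
$E = -119$ ($E = 17 \left(-7 + 0\right) = 17 \left(-7\right) = -119$)
$k = 381$ ($k = 24 - -357 = 24 + 357 = 381$)
$\left(-1131\right) 251 + k = \left(-1131\right) 251 + 381 = -283881 + 381 = -283500$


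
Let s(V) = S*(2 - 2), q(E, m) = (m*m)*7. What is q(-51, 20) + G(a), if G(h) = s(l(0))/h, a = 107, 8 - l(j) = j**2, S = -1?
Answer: 2800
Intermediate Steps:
l(j) = 8 - j**2
q(E, m) = 7*m**2 (q(E, m) = m**2*7 = 7*m**2)
s(V) = 0 (s(V) = -(2 - 2) = -1*0 = 0)
G(h) = 0 (G(h) = 0/h = 0)
q(-51, 20) + G(a) = 7*20**2 + 0 = 7*400 + 0 = 2800 + 0 = 2800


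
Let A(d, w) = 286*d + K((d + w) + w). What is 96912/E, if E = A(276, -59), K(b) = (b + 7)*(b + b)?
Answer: 2692/3641 ≈ 0.73936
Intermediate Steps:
K(b) = 2*b*(7 + b) (K(b) = (7 + b)*(2*b) = 2*b*(7 + b))
A(d, w) = 286*d + 2*(d + 2*w)*(7 + d + 2*w) (A(d, w) = 286*d + 2*((d + w) + w)*(7 + ((d + w) + w)) = 286*d + 2*(d + 2*w)*(7 + (d + 2*w)) = 286*d + 2*(d + 2*w)*(7 + d + 2*w))
E = 131076 (E = 286*276 + 2*(276 + 2*(-59))*(7 + 276 + 2*(-59)) = 78936 + 2*(276 - 118)*(7 + 276 - 118) = 78936 + 2*158*165 = 78936 + 52140 = 131076)
96912/E = 96912/131076 = 96912*(1/131076) = 2692/3641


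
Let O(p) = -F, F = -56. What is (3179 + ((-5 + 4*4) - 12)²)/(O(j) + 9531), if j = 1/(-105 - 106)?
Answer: 3180/9587 ≈ 0.33170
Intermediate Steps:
j = -1/211 (j = 1/(-211) = -1/211 ≈ -0.0047393)
O(p) = 56 (O(p) = -1*(-56) = 56)
(3179 + ((-5 + 4*4) - 12)²)/(O(j) + 9531) = (3179 + ((-5 + 4*4) - 12)²)/(56 + 9531) = (3179 + ((-5 + 16) - 12)²)/9587 = (3179 + (11 - 12)²)*(1/9587) = (3179 + (-1)²)*(1/9587) = (3179 + 1)*(1/9587) = 3180*(1/9587) = 3180/9587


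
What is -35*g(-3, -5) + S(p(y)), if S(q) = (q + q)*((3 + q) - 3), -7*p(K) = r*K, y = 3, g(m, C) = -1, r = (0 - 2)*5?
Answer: 3515/49 ≈ 71.735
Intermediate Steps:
r = -10 (r = -2*5 = -10)
p(K) = 10*K/7 (p(K) = -(-10)*K/7 = 10*K/7)
S(q) = 2*q² (S(q) = (2*q)*q = 2*q²)
-35*g(-3, -5) + S(p(y)) = -35*(-1) + 2*((10/7)*3)² = 35 + 2*(30/7)² = 35 + 2*(900/49) = 35 + 1800/49 = 3515/49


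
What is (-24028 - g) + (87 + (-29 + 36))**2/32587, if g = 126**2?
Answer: -1300342812/32587 ≈ -39904.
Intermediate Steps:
g = 15876
(-24028 - g) + (87 + (-29 + 36))**2/32587 = (-24028 - 1*15876) + (87 + (-29 + 36))**2/32587 = (-24028 - 15876) + (87 + 7)**2*(1/32587) = -39904 + 94**2*(1/32587) = -39904 + 8836*(1/32587) = -39904 + 8836/32587 = -1300342812/32587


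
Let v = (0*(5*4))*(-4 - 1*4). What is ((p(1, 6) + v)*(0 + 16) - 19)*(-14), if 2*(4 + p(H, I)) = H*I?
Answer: 490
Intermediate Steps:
v = 0 (v = (0*20)*(-4 - 4) = 0*(-8) = 0)
p(H, I) = -4 + H*I/2 (p(H, I) = -4 + (H*I)/2 = -4 + H*I/2)
((p(1, 6) + v)*(0 + 16) - 19)*(-14) = (((-4 + (½)*1*6) + 0)*(0 + 16) - 19)*(-14) = (((-4 + 3) + 0)*16 - 19)*(-14) = ((-1 + 0)*16 - 19)*(-14) = (-1*16 - 19)*(-14) = (-16 - 19)*(-14) = -35*(-14) = 490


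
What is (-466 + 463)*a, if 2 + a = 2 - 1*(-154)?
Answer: -462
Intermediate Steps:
a = 154 (a = -2 + (2 - 1*(-154)) = -2 + (2 + 154) = -2 + 156 = 154)
(-466 + 463)*a = (-466 + 463)*154 = -3*154 = -462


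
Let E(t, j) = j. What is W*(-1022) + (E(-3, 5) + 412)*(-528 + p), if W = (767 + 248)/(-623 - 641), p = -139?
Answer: -175265183/632 ≈ -2.7732e+5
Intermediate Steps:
W = -1015/1264 (W = 1015/(-1264) = 1015*(-1/1264) = -1015/1264 ≈ -0.80301)
W*(-1022) + (E(-3, 5) + 412)*(-528 + p) = -1015/1264*(-1022) + (5 + 412)*(-528 - 139) = 518665/632 + 417*(-667) = 518665/632 - 278139 = -175265183/632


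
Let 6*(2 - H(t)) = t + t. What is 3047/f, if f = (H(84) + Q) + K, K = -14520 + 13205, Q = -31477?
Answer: -3047/32818 ≈ -0.092845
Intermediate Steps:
H(t) = 2 - t/3 (H(t) = 2 - (t + t)/6 = 2 - t/3)
K = -1315
f = -32818 (f = ((2 - ⅓*84) - 31477) - 1315 = ((2 - 28) - 31477) - 1315 = (-26 - 31477) - 1315 = -31503 - 1315 = -32818)
3047/f = 3047/(-32818) = 3047*(-1/32818) = -3047/32818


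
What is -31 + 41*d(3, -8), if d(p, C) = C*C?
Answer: 2593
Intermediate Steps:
d(p, C) = C²
-31 + 41*d(3, -8) = -31 + 41*(-8)² = -31 + 41*64 = -31 + 2624 = 2593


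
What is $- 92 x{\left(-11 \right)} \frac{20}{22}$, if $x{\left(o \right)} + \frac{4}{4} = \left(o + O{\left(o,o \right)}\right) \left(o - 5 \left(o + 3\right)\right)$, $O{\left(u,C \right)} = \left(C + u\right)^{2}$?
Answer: $- \frac{12618720}{11} \approx -1.1472 \cdot 10^{6}$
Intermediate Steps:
$x{\left(o \right)} = -1 + \left(-15 - 4 o\right) \left(o + 4 o^{2}\right)$ ($x{\left(o \right)} = -1 + \left(o + \left(o + o\right)^{2}\right) \left(o - 5 \left(o + 3\right)\right) = -1 + \left(o + \left(2 o\right)^{2}\right) \left(o - 5 \left(3 + o\right)\right) = -1 + \left(o + 4 o^{2}\right) \left(o - \left(15 + 5 o\right)\right) = -1 + \left(o + 4 o^{2}\right) \left(-15 - 4 o\right) = -1 + \left(-15 - 4 o\right) \left(o + 4 o^{2}\right)$)
$- 92 x{\left(-11 \right)} \frac{20}{22} = - 92 \left(-1 - 64 \left(-11\right)^{2} - 16 \left(-11\right)^{3} - -165\right) \frac{20}{22} = - 92 \left(-1 - 7744 - -21296 + 165\right) 20 \cdot \frac{1}{22} = - 92 \left(-1 - 7744 + 21296 + 165\right) \frac{10}{11} = \left(-92\right) 13716 \cdot \frac{10}{11} = \left(-1261872\right) \frac{10}{11} = - \frac{12618720}{11}$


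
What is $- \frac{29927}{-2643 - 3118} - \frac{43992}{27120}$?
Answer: $\frac{23257597}{6509930} \approx 3.5726$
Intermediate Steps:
$- \frac{29927}{-2643 - 3118} - \frac{43992}{27120} = - \frac{29927}{-2643 - 3118} - \frac{1833}{1130} = - \frac{29927}{-5761} - \frac{1833}{1130} = \left(-29927\right) \left(- \frac{1}{5761}\right) - \frac{1833}{1130} = \frac{29927}{5761} - \frac{1833}{1130} = \frac{23257597}{6509930}$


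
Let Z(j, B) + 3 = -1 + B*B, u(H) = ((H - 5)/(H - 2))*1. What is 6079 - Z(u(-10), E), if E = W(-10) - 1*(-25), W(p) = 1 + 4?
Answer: 5183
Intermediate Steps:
W(p) = 5
u(H) = (-5 + H)/(-2 + H) (u(H) = ((-5 + H)/(-2 + H))*1 = (-5 + H)/(-2 + H))
E = 30 (E = 5 - 1*(-25) = 5 + 25 = 30)
Z(j, B) = -4 + B² (Z(j, B) = -3 + (-1 + B*B) = -3 + (-1 + B²) = -4 + B²)
6079 - Z(u(-10), E) = 6079 - (-4 + 30²) = 6079 - (-4 + 900) = 6079 - 1*896 = 6079 - 896 = 5183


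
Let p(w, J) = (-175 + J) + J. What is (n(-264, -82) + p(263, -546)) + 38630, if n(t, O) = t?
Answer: 37099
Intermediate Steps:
p(w, J) = -175 + 2*J
(n(-264, -82) + p(263, -546)) + 38630 = (-264 + (-175 + 2*(-546))) + 38630 = (-264 + (-175 - 1092)) + 38630 = (-264 - 1267) + 38630 = -1531 + 38630 = 37099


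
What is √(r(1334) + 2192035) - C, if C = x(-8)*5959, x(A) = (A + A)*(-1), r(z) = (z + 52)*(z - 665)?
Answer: -95344 + 29*√3709 ≈ -93578.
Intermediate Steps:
r(z) = (-665 + z)*(52 + z) (r(z) = (52 + z)*(-665 + z) = (-665 + z)*(52 + z))
x(A) = -2*A (x(A) = (2*A)*(-1) = -2*A)
C = 95344 (C = -2*(-8)*5959 = 16*5959 = 95344)
√(r(1334) + 2192035) - C = √((-34580 + 1334² - 613*1334) + 2192035) - 1*95344 = √((-34580 + 1779556 - 817742) + 2192035) - 95344 = √(927234 + 2192035) - 95344 = √3119269 - 95344 = 29*√3709 - 95344 = -95344 + 29*√3709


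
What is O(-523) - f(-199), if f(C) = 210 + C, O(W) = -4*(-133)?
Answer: 521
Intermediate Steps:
O(W) = 532
O(-523) - f(-199) = 532 - (210 - 199) = 532 - 1*11 = 532 - 11 = 521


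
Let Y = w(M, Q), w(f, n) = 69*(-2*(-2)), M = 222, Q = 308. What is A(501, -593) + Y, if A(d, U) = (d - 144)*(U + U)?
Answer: -423126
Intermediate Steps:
w(f, n) = 276 (w(f, n) = 69*4 = 276)
Y = 276
A(d, U) = 2*U*(-144 + d) (A(d, U) = (-144 + d)*(2*U) = 2*U*(-144 + d))
A(501, -593) + Y = 2*(-593)*(-144 + 501) + 276 = 2*(-593)*357 + 276 = -423402 + 276 = -423126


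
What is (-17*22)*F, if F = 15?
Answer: -5610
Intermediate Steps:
(-17*22)*F = -17*22*15 = -374*15 = -5610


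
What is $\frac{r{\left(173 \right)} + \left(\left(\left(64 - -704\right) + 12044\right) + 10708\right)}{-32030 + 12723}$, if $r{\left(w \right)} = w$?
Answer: $- \frac{551}{449} \approx -1.2272$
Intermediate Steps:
$\frac{r{\left(173 \right)} + \left(\left(\left(64 - -704\right) + 12044\right) + 10708\right)}{-32030 + 12723} = \frac{173 + \left(\left(\left(64 - -704\right) + 12044\right) + 10708\right)}{-32030 + 12723} = \frac{173 + \left(\left(\left(64 + 704\right) + 12044\right) + 10708\right)}{-19307} = \left(173 + \left(\left(768 + 12044\right) + 10708\right)\right) \left(- \frac{1}{19307}\right) = \left(173 + \left(12812 + 10708\right)\right) \left(- \frac{1}{19307}\right) = \left(173 + 23520\right) \left(- \frac{1}{19307}\right) = 23693 \left(- \frac{1}{19307}\right) = - \frac{551}{449}$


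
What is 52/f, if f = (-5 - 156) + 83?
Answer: -2/3 ≈ -0.66667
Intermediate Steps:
f = -78 (f = -161 + 83 = -78)
52/f = 52/(-78) = 52*(-1/78) = -2/3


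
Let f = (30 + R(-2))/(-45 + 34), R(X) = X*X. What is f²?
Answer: 1156/121 ≈ 9.5537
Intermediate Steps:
R(X) = X²
f = -34/11 (f = (30 + (-2)²)/(-45 + 34) = (30 + 4)/(-11) = 34*(-1/11) = -34/11 ≈ -3.0909)
f² = (-34/11)² = 1156/121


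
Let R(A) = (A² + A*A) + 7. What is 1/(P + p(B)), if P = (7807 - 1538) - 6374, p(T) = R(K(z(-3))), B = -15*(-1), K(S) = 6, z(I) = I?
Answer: -1/26 ≈ -0.038462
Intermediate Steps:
B = 15
R(A) = 7 + 2*A² (R(A) = (A² + A²) + 7 = 2*A² + 7 = 7 + 2*A²)
p(T) = 79 (p(T) = 7 + 2*6² = 7 + 2*36 = 7 + 72 = 79)
P = -105 (P = 6269 - 6374 = -105)
1/(P + p(B)) = 1/(-105 + 79) = 1/(-26) = -1/26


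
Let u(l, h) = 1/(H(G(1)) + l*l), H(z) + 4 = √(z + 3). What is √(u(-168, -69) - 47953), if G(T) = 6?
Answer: I*√226014045506/2171 ≈ 218.98*I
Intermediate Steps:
H(z) = -4 + √(3 + z) (H(z) = -4 + √(z + 3) = -4 + √(3 + z))
u(l, h) = 1/(-1 + l²) (u(l, h) = 1/((-4 + √(3 + 6)) + l*l) = 1/((-4 + √9) + l²) = 1/((-4 + 3) + l²) = 1/(-1 + l²))
√(u(-168, -69) - 47953) = √(1/(-1 + (-168)²) - 47953) = √(1/(-1 + 28224) - 47953) = √(1/28223 - 47953) = √(-1353377518/28223) = I*√226014045506/2171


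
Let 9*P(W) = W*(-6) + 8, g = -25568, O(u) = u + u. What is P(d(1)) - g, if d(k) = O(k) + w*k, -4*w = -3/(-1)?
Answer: 460225/18 ≈ 25568.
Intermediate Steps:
O(u) = 2*u
w = -3/4 (w = -(-3)/(4*(-1)) = -(-3)*(-1)/4 = -1/4*3 = -3/4 ≈ -0.75000)
d(k) = 5*k/4 (d(k) = 2*k - 3*k/4 = 5*k/4)
P(W) = 8/9 - 2*W/3 (P(W) = (W*(-6) + 8)/9 = (-6*W + 8)/9 = (8 - 6*W)/9 = 8/9 - 2*W/3)
P(d(1)) - g = (8/9 - 5/6) - 1*(-25568) = (8/9 - 2/3*5/4) + 25568 = (8/9 - 5/6) + 25568 = 1/18 + 25568 = 460225/18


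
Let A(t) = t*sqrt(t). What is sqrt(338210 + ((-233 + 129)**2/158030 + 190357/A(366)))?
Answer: sqrt(282857560819260723720 + 1188469225920325*sqrt(366))/28919490 ≈ 581.58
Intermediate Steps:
A(t) = t**(3/2)
sqrt(338210 + ((-233 + 129)**2/158030 + 190357/A(366))) = sqrt(338210 + ((-233 + 129)**2/158030 + 190357/(366**(3/2)))) = sqrt(338210 + ((-104)**2*(1/158030) + 190357/((366*sqrt(366))))) = sqrt(338210 + (10816*(1/158030) + 190357*(sqrt(366)/133956))) = sqrt(338210 + (5408/79015 + 190357*sqrt(366)/133956)) = sqrt(26723668558/79015 + 190357*sqrt(366)/133956)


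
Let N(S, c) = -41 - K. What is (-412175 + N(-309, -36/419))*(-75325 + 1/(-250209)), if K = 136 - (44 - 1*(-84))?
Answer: 2589727603975808/83403 ≈ 3.1051e+10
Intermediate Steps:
K = 8 (K = 136 - (44 + 84) = 136 - 1*128 = 136 - 128 = 8)
N(S, c) = -49 (N(S, c) = -41 - 1*8 = -41 - 8 = -49)
(-412175 + N(-309, -36/419))*(-75325 + 1/(-250209)) = (-412175 - 49)*(-75325 + 1/(-250209)) = -412224*(-75325 - 1/250209) = -412224*(-18846992926/250209) = 2589727603975808/83403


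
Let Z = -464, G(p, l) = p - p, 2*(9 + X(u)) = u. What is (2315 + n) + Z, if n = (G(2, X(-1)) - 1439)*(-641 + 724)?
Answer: -117586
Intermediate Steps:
X(u) = -9 + u/2
G(p, l) = 0
n = -119437 (n = (0 - 1439)*(-641 + 724) = -1439*83 = -119437)
(2315 + n) + Z = (2315 - 119437) - 464 = -117122 - 464 = -117586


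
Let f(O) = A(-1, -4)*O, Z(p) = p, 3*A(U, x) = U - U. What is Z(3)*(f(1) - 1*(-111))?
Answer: 333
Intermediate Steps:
A(U, x) = 0 (A(U, x) = (U - U)/3 = (⅓)*0 = 0)
f(O) = 0 (f(O) = 0*O = 0)
Z(3)*(f(1) - 1*(-111)) = 3*(0 - 1*(-111)) = 3*(0 + 111) = 3*111 = 333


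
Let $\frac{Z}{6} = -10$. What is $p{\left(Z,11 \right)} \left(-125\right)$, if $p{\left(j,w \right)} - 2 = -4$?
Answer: $250$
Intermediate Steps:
$Z = -60$ ($Z = 6 \left(-10\right) = -60$)
$p{\left(j,w \right)} = -2$ ($p{\left(j,w \right)} = 2 - 4 = -2$)
$p{\left(Z,11 \right)} \left(-125\right) = \left(-2\right) \left(-125\right) = 250$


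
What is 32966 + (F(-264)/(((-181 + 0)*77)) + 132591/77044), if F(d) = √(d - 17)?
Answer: 2539965095/77044 - I*√281/13937 ≈ 32968.0 - 0.0012028*I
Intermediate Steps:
F(d) = √(-17 + d)
32966 + (F(-264)/(((-181 + 0)*77)) + 132591/77044) = 32966 + (√(-17 - 264)/(((-181 + 0)*77)) + 132591/77044) = 32966 + (√(-281)/((-181*77)) + 132591*(1/77044)) = 32966 + ((I*√281)/(-13937) + 132591/77044) = 32966 + ((I*√281)*(-1/13937) + 132591/77044) = 32966 + (-I*√281/13937 + 132591/77044) = 32966 + (132591/77044 - I*√281/13937) = 2539965095/77044 - I*√281/13937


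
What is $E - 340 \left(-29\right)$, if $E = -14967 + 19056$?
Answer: $13949$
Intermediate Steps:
$E = 4089$
$E - 340 \left(-29\right) = 4089 - 340 \left(-29\right) = 4089 - -9860 = 4089 + 9860 = 13949$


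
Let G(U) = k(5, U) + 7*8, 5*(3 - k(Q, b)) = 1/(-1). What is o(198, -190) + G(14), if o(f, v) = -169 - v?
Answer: 401/5 ≈ 80.200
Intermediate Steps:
k(Q, b) = 16/5 (k(Q, b) = 3 - 1/(5*(-1)) = 3 - (-1)/5 = 3 - ⅕*(-1) = 3 + ⅕ = 16/5)
G(U) = 296/5 (G(U) = 16/5 + 7*8 = 16/5 + 56 = 296/5)
o(198, -190) + G(14) = (-169 - 1*(-190)) + 296/5 = (-169 + 190) + 296/5 = 21 + 296/5 = 401/5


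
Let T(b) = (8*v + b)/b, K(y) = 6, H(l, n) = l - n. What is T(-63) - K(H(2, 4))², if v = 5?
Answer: -2245/63 ≈ -35.635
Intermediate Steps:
T(b) = (40 + b)/b (T(b) = (8*5 + b)/b = (40 + b)/b)
T(-63) - K(H(2, 4))² = (40 - 63)/(-63) - 1*6² = -1/63*(-23) - 1*36 = 23/63 - 36 = -2245/63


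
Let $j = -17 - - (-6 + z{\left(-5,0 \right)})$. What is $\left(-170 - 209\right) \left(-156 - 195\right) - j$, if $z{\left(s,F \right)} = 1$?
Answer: $133051$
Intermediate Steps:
$j = -22$ ($j = -17 - - (-6 + 1) = -17 - \left(-1\right) \left(-5\right) = -17 - 5 = -22$)
$\left(-170 - 209\right) \left(-156 - 195\right) - j = \left(-170 - 209\right) \left(-156 - 195\right) - -22 = \left(-379\right) \left(-351\right) + 22 = 133029 + 22 = 133051$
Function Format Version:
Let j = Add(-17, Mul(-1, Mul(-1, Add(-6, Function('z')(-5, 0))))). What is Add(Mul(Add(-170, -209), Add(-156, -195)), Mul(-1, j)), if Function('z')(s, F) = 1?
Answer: 133051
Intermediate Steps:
j = -22 (j = Add(-17, Mul(-1, Mul(-1, Add(-6, 1)))) = Add(-17, Mul(-1, Mul(-1, -5))) = Add(-17, Mul(-1, 5)) = Add(-17, -5) = -22)
Add(Mul(Add(-170, -209), Add(-156, -195)), Mul(-1, j)) = Add(Mul(Add(-170, -209), Add(-156, -195)), Mul(-1, -22)) = Add(Mul(-379, -351), 22) = Add(133029, 22) = 133051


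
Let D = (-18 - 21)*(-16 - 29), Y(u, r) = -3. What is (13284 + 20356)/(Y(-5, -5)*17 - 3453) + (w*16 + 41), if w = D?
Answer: 12312793/438 ≈ 28111.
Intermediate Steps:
D = 1755 (D = -39*(-45) = 1755)
w = 1755
(13284 + 20356)/(Y(-5, -5)*17 - 3453) + (w*16 + 41) = (13284 + 20356)/(-3*17 - 3453) + (1755*16 + 41) = 33640/(-51 - 3453) + (28080 + 41) = 33640/(-3504) + 28121 = 33640*(-1/3504) + 28121 = -4205/438 + 28121 = 12312793/438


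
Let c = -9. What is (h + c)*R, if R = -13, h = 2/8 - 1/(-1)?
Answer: 403/4 ≈ 100.75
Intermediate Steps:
h = 5/4 (h = 2*(1/8) - 1*(-1) = 1/4 + 1 = 5/4 ≈ 1.2500)
(h + c)*R = (5/4 - 9)*(-13) = -31/4*(-13) = 403/4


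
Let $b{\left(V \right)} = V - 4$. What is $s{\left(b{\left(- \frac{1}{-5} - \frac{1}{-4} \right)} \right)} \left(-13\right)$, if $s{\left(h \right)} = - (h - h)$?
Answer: $0$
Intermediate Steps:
$b{\left(V \right)} = -4 + V$ ($b{\left(V \right)} = V - 4 = -4 + V$)
$s{\left(h \right)} = 0$ ($s{\left(h \right)} = \left(-1\right) 0 = 0$)
$s{\left(b{\left(- \frac{1}{-5} - \frac{1}{-4} \right)} \right)} \left(-13\right) = 0 \left(-13\right) = 0$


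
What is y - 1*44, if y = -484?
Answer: -528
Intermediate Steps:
y - 1*44 = -484 - 1*44 = -484 - 44 = -528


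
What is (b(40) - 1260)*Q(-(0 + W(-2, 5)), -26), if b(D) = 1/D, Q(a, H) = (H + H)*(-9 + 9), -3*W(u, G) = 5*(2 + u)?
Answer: 0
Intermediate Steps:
W(u, G) = -10/3 - 5*u/3 (W(u, G) = -5*(2 + u)/3 = -(10 + 5*u)/3 = -10/3 - 5*u/3)
Q(a, H) = 0 (Q(a, H) = (2*H)*0 = 0)
(b(40) - 1260)*Q(-(0 + W(-2, 5)), -26) = (1/40 - 1260)*0 = -50399/40*0 = 0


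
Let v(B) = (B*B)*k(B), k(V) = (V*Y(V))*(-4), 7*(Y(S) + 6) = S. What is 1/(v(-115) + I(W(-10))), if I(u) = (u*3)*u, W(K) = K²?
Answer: -7/954899500 ≈ -7.3306e-9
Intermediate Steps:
Y(S) = -6 + S/7
I(u) = 3*u² (I(u) = (3*u)*u = 3*u²)
k(V) = -4*V*(-6 + V/7) (k(V) = (V*(-6 + V/7))*(-4) = -4*V*(-6 + V/7))
v(B) = 4*B³*(42 - B)/7 (v(B) = (B*B)*(4*B*(42 - B)/7) = B²*(4*B*(42 - B)/7) = 4*B³*(42 - B)/7)
1/(v(-115) + I(W(-10))) = 1/((4/7)*(-115)³*(42 - 1*(-115)) + 3*((-10)²)²) = 1/((4/7)*(-1520875)*(42 + 115) + 3*100²) = 1/((4/7)*(-1520875)*157 + 3*10000) = 1/(-955109500/7 + 30000) = 1/(-954899500/7) = -7/954899500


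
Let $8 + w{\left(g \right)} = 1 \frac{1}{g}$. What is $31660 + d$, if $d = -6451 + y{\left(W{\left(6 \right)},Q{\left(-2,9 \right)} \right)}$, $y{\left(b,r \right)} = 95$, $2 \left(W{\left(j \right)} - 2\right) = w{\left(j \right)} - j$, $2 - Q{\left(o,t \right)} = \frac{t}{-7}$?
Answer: $25304$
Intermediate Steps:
$Q{\left(o,t \right)} = 2 + \frac{t}{7}$ ($Q{\left(o,t \right)} = 2 - \frac{t}{-7} = 2 - t \left(- \frac{1}{7}\right) = 2 - - \frac{t}{7} = 2 + \frac{t}{7}$)
$w{\left(g \right)} = -8 + \frac{1}{g}$ ($w{\left(g \right)} = -8 + 1 \frac{1}{g} = -8 + \frac{1}{g}$)
$W{\left(j \right)} = -2 + \frac{1}{2 j} - \frac{j}{2}$ ($W{\left(j \right)} = 2 + \frac{\left(-8 + \frac{1}{j}\right) - j}{2} = 2 + \frac{-8 + \frac{1}{j} - j}{2} = 2 - \left(4 + \frac{j}{2} - \frac{1}{2 j}\right) = -2 + \frac{1}{2 j} - \frac{j}{2}$)
$d = -6356$ ($d = -6451 + 95 = -6356$)
$31660 + d = 31660 - 6356 = 25304$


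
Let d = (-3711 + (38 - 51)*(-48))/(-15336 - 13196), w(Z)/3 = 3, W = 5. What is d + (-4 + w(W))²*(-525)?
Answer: -53497059/4076 ≈ -13125.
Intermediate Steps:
w(Z) = 9 (w(Z) = 3*3 = 9)
d = 441/4076 (d = (-3711 - 13*(-48))/(-28532) = (-3711 + 624)*(-1/28532) = -3087*(-1/28532) = 441/4076 ≈ 0.10819)
d + (-4 + w(W))²*(-525) = 441/4076 + (-4 + 9)²*(-525) = 441/4076 + 5²*(-525) = 441/4076 + 25*(-525) = 441/4076 - 13125 = -53497059/4076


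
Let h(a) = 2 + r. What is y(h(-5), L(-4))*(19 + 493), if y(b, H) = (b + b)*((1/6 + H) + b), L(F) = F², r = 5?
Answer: 498176/3 ≈ 1.6606e+5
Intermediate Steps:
h(a) = 7 (h(a) = 2 + 5 = 7)
y(b, H) = 2*b*(⅙ + H + b) (y(b, H) = (2*b)*((⅙ + H) + b) = (2*b)*(⅙ + H + b) = 2*b*(⅙ + H + b))
y(h(-5), L(-4))*(19 + 493) = ((⅓)*7*(1 + 6*(-4)² + 6*7))*(19 + 493) = ((⅓)*7*(1 + 6*16 + 42))*512 = ((⅓)*7*(1 + 96 + 42))*512 = ((⅓)*7*139)*512 = (973/3)*512 = 498176/3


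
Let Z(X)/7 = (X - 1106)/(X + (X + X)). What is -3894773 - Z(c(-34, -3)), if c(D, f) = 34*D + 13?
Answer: -13355192360/3429 ≈ -3.8948e+6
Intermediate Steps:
c(D, f) = 13 + 34*D
Z(X) = 7*(-1106 + X)/(3*X) (Z(X) = 7*((X - 1106)/(X + (X + X))) = 7*((-1106 + X)/(X + 2*X)) = 7*((-1106 + X)/((3*X))) = 7*((-1106 + X)*(1/(3*X))) = 7*((-1106 + X)/(3*X)) = 7*(-1106 + X)/(3*X))
-3894773 - Z(c(-34, -3)) = -3894773 - 7*(-1106 + (13 + 34*(-34)))/(3*(13 + 34*(-34))) = -3894773 - 7*(-1106 + (13 - 1156))/(3*(13 - 1156)) = -3894773 - 7*(-1106 - 1143)/(3*(-1143)) = -3894773 - 7*(-1)*(-2249)/(3*1143) = -3894773 - 1*15743/3429 = -3894773 - 15743/3429 = -13355192360/3429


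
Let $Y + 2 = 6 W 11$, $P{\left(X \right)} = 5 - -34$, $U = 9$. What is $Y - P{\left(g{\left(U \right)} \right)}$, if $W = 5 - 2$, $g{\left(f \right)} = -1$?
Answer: $157$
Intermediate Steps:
$P{\left(X \right)} = 39$ ($P{\left(X \right)} = 5 + 34 = 39$)
$W = 3$
$Y = 196$ ($Y = -2 + 6 \cdot 3 \cdot 11 = -2 + 18 \cdot 11 = -2 + 198 = 196$)
$Y - P{\left(g{\left(U \right)} \right)} = 196 - 39 = 157$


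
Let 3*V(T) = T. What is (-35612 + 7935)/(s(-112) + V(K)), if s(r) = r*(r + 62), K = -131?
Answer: -83031/16669 ≈ -4.9812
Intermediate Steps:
s(r) = r*(62 + r)
V(T) = T/3
(-35612 + 7935)/(s(-112) + V(K)) = (-35612 + 7935)/(-112*(62 - 112) + (⅓)*(-131)) = -27677/(-112*(-50) - 131/3) = -27677/(5600 - 131/3) = -27677/16669/3 = -27677*3/16669 = -83031/16669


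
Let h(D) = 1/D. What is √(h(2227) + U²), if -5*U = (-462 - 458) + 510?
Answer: √33347875223/2227 ≈ 82.000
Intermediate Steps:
U = 82 (U = -((-462 - 458) + 510)/5 = -(-920 + 510)/5 = -⅕*(-410) = 82)
√(h(2227) + U²) = √(1/2227 + 82²) = √(1/2227 + 6724) = √(14974349/2227) = √33347875223/2227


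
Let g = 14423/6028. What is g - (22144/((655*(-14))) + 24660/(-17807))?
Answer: 3047604734897/492156632660 ≈ 6.1923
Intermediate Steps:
g = 14423/6028 (g = 14423*(1/6028) = 14423/6028 ≈ 2.3927)
g - (22144/((655*(-14))) + 24660/(-17807)) = 14423/6028 - (22144/((655*(-14))) + 24660/(-17807)) = 14423/6028 - (22144/(-9170) + 24660*(-1/17807)) = 14423/6028 - (22144*(-1/9170) - 24660/17807) = 14423/6028 - (-11072/4585 - 24660/17807) = 14423/6028 - 1*(-310225204/81645095) = 14423/6028 + 310225204/81645095 = 3047604734897/492156632660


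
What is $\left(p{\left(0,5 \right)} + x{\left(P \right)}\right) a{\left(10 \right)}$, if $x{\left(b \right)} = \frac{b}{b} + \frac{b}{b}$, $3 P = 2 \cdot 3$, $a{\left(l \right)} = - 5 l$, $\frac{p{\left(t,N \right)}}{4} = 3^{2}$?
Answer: $-1900$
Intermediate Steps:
$p{\left(t,N \right)} = 36$ ($p{\left(t,N \right)} = 4 \cdot 3^{2} = 4 \cdot 9 = 36$)
$P = 2$ ($P = \frac{2 \cdot 3}{3} = \frac{1}{3} \cdot 6 = 2$)
$x{\left(b \right)} = 2$ ($x{\left(b \right)} = 1 + 1 = 2$)
$\left(p{\left(0,5 \right)} + x{\left(P \right)}\right) a{\left(10 \right)} = \left(36 + 2\right) \left(\left(-5\right) 10\right) = 38 \left(-50\right) = -1900$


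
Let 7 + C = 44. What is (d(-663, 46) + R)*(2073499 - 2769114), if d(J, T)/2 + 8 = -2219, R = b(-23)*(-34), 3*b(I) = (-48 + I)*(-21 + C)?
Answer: -17572626130/3 ≈ -5.8575e+9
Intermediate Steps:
C = 37 (C = -7 + 44 = 37)
b(I) = -256 + 16*I/3 (b(I) = ((-48 + I)*(-21 + 37))/3 = ((-48 + I)*16)/3 = (-768 + 16*I)/3 = -256 + 16*I/3)
R = 38624/3 (R = (-256 + (16/3)*(-23))*(-34) = (-256 - 368/3)*(-34) = -1136/3*(-34) = 38624/3 ≈ 12875.)
d(J, T) = -4454 (d(J, T) = -16 + 2*(-2219) = -16 - 4438 = -4454)
(d(-663, 46) + R)*(2073499 - 2769114) = (-4454 + 38624/3)*(2073499 - 2769114) = (25262/3)*(-695615) = -17572626130/3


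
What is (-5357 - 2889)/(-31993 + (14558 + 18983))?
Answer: -4123/774 ≈ -5.3269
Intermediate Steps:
(-5357 - 2889)/(-31993 + (14558 + 18983)) = -8246/(-31993 + 33541) = -8246/1548 = -8246*1/1548 = -4123/774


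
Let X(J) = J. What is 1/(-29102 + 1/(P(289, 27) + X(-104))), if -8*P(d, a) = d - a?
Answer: -547/15918798 ≈ -3.4362e-5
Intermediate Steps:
P(d, a) = -d/8 + a/8 (P(d, a) = -(d - a)/8 = -d/8 + a/8)
1/(-29102 + 1/(P(289, 27) + X(-104))) = 1/(-29102 + 1/((-⅛*289 + (⅛)*27) - 104)) = 1/(-29102 + 1/((-289/8 + 27/8) - 104)) = 1/(-29102 + 1/(-131/4 - 104)) = 1/(-29102 + 1/(-547/4)) = 1/(-29102 - 4/547) = 1/(-15918798/547) = -547/15918798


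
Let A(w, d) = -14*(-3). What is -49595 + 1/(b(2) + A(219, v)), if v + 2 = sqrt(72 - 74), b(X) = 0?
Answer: -2082989/42 ≈ -49595.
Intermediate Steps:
v = -2 + I*sqrt(2) (v = -2 + sqrt(72 - 74) = -2 + sqrt(-2) = -2 + I*sqrt(2) ≈ -2.0 + 1.4142*I)
A(w, d) = 42
-49595 + 1/(b(2) + A(219, v)) = -49595 + 1/(0 + 42) = -49595 + 1/42 = -2082989/42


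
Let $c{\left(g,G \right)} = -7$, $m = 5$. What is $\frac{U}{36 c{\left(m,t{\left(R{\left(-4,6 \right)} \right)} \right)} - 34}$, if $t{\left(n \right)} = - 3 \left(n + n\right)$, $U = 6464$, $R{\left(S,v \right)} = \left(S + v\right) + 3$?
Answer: $- \frac{3232}{143} \approx -22.601$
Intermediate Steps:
$R{\left(S,v \right)} = 3 + S + v$
$t{\left(n \right)} = - 6 n$ ($t{\left(n \right)} = - 3 \cdot 2 n = - 6 n$)
$\frac{U}{36 c{\left(m,t{\left(R{\left(-4,6 \right)} \right)} \right)} - 34} = \frac{6464}{36 \left(-7\right) - 34} = \frac{6464}{-252 - 34} = \frac{6464}{-286} = 6464 \left(- \frac{1}{286}\right) = - \frac{3232}{143}$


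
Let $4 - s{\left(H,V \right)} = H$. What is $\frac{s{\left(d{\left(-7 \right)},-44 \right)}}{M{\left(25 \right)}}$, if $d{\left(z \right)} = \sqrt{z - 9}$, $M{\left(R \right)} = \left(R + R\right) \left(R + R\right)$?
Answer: $\frac{1}{625} - \frac{i}{625} \approx 0.0016 - 0.0016 i$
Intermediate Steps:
$M{\left(R \right)} = 4 R^{2}$ ($M{\left(R \right)} = 2 R 2 R = 4 R^{2}$)
$d{\left(z \right)} = \sqrt{-9 + z}$
$s{\left(H,V \right)} = 4 - H$
$\frac{s{\left(d{\left(-7 \right)},-44 \right)}}{M{\left(25 \right)}} = \frac{4 - \sqrt{-9 - 7}}{4 \cdot 25^{2}} = \frac{4 - \sqrt{-16}}{4 \cdot 625} = \frac{4 - 4 i}{2500} = \left(4 - 4 i\right) \frac{1}{2500} = \frac{1}{625} - \frac{i}{625}$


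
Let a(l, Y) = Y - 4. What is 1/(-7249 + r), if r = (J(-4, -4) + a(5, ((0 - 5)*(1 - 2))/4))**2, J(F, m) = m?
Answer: -16/115255 ≈ -0.00013882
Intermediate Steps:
a(l, Y) = -4 + Y
r = 729/16 (r = (-4 + (-4 + ((0 - 5)*(1 - 2))/4))**2 = (-4 + (-4 - 5*(-1)*(1/4)))**2 = (-4 + (-4 + 5*(1/4)))**2 = (-4 + (-4 + 5/4))**2 = (-4 - 11/4)**2 = (-27/4)**2 = 729/16 ≈ 45.563)
1/(-7249 + r) = 1/(-7249 + 729/16) = 1/(-115255/16) = -16/115255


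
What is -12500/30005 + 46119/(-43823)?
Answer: -386317619/262981823 ≈ -1.4690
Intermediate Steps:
-12500/30005 + 46119/(-43823) = -12500*1/30005 + 46119*(-1/43823) = -2500/6001 - 46119/43823 = -386317619/262981823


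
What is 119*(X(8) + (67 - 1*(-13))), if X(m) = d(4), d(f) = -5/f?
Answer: 37485/4 ≈ 9371.3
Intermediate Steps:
X(m) = -5/4
119*(X(8) + (67 - 1*(-13))) = 119*(-5/4 + (67 - 1*(-13))) = 119*(-5/4 + (67 + 13)) = 119*(-5/4 + 80) = 119*(315/4) = 37485/4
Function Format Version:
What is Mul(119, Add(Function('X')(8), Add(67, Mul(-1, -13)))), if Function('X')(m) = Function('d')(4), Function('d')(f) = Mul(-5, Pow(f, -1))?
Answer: Rational(37485, 4) ≈ 9371.3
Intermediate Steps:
Function('X')(m) = Rational(-5, 4) (Function('X')(m) = Mul(-5, Pow(4, -1)) = Mul(-5, Rational(1, 4)) = Rational(-5, 4))
Mul(119, Add(Function('X')(8), Add(67, Mul(-1, -13)))) = Mul(119, Add(Rational(-5, 4), Add(67, Mul(-1, -13)))) = Mul(119, Add(Rational(-5, 4), Add(67, 13))) = Mul(119, Add(Rational(-5, 4), 80)) = Mul(119, Rational(315, 4)) = Rational(37485, 4)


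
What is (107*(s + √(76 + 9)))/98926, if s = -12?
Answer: -642/49463 + 107*√85/98926 ≈ -0.0030074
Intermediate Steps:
(107*(s + √(76 + 9)))/98926 = (107*(-12 + √(76 + 9)))/98926 = (107*(-12 + √85))*(1/98926) = (-1284 + 107*√85)*(1/98926) = -642/49463 + 107*√85/98926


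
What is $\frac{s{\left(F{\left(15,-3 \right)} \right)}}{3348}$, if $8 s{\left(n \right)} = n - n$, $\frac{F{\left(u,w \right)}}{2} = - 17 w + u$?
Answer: $0$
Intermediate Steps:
$F{\left(u,w \right)} = - 34 w + 2 u$ ($F{\left(u,w \right)} = 2 \left(- 17 w + u\right) = 2 \left(u - 17 w\right) = - 34 w + 2 u$)
$s{\left(n \right)} = 0$ ($s{\left(n \right)} = \frac{n - n}{8} = \frac{1}{8} \cdot 0 = 0$)
$\frac{s{\left(F{\left(15,-3 \right)} \right)}}{3348} = \frac{0}{3348} = 0 \cdot \frac{1}{3348} = 0$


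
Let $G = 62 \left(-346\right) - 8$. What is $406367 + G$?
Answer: $384907$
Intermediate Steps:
$G = -21460$ ($G = -21452 - 8 = -21460$)
$406367 + G = 406367 - 21460 = 384907$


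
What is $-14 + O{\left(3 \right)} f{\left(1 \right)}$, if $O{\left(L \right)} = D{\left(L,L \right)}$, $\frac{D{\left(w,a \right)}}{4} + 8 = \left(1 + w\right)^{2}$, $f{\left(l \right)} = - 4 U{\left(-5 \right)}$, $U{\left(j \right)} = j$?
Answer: $626$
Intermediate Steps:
$f{\left(l \right)} = 20$ ($f{\left(l \right)} = \left(-4\right) \left(-5\right) = 20$)
$D{\left(w,a \right)} = -32 + 4 \left(1 + w\right)^{2}$
$O{\left(L \right)} = -32 + 4 \left(1 + L\right)^{2}$
$-14 + O{\left(3 \right)} f{\left(1 \right)} = -14 + \left(-32 + 4 \left(1 + 3\right)^{2}\right) 20 = -14 + \left(-32 + 4 \cdot 4^{2}\right) 20 = -14 + \left(-32 + 4 \cdot 16\right) 20 = -14 + \left(-32 + 64\right) 20 = -14 + 32 \cdot 20 = -14 + 640 = 626$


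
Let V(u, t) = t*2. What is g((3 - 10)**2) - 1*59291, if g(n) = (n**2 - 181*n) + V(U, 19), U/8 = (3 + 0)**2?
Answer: -65721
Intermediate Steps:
U = 72 (U = 8*(3 + 0)**2 = 8*3**2 = 8*9 = 72)
V(u, t) = 2*t
g(n) = 38 + n**2 - 181*n (g(n) = (n**2 - 181*n) + 2*19 = (n**2 - 181*n) + 38 = 38 + n**2 - 181*n)
g((3 - 10)**2) - 1*59291 = (38 + ((3 - 10)**2)**2 - 181*(3 - 10)**2) - 1*59291 = (38 + ((-7)**2)**2 - 181*(-7)**2) - 59291 = (38 + 49**2 - 181*49) - 59291 = (38 + 2401 - 8869) - 59291 = -6430 - 59291 = -65721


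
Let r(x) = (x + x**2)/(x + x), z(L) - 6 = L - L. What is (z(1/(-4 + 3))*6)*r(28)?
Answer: 522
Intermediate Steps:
z(L) = 6 (z(L) = 6 + (L - L) = 6 + 0 = 6)
r(x) = (x + x**2)/(2*x) (r(x) = (x + x**2)/((2*x)) = (x + x**2)*(1/(2*x)) = (x + x**2)/(2*x))
(z(1/(-4 + 3))*6)*r(28) = (6*6)*(1/2 + (1/2)*28) = 36*(1/2 + 14) = 36*(29/2) = 522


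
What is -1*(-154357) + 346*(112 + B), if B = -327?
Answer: 79967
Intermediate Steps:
-1*(-154357) + 346*(112 + B) = -1*(-154357) + 346*(112 - 327) = 154357 + 346*(-215) = 154357 - 74390 = 79967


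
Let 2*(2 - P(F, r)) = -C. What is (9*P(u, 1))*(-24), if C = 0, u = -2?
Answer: -432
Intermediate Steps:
P(F, r) = 2 (P(F, r) = 2 - (-1)*0/2 = 2 - ½*0 = 2 + 0 = 2)
(9*P(u, 1))*(-24) = (9*2)*(-24) = 18*(-24) = -432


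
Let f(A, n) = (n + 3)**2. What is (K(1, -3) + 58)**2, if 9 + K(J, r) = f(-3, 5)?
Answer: 12769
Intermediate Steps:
f(A, n) = (3 + n)**2
K(J, r) = 55 (K(J, r) = -9 + (3 + 5)**2 = -9 + 8**2 = -9 + 64 = 55)
(K(1, -3) + 58)**2 = (55 + 58)**2 = 113**2 = 12769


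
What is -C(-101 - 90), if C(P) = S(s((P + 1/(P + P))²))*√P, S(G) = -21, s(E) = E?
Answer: 21*I*√191 ≈ 290.23*I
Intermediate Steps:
C(P) = -21*√P
-C(-101 - 90) = -(-21)*√(-101 - 90) = -(-21)*√(-191) = -(-21)*I*√191 = 21*I*√191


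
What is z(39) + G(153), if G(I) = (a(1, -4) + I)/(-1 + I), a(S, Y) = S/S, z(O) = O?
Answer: 3041/76 ≈ 40.013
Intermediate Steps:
a(S, Y) = 1
G(I) = (1 + I)/(-1 + I)
z(39) + G(153) = 39 + (1 + 153)/(-1 + 153) = 39 + 154/152 = 39 + (1/152)*154 = 39 + 77/76 = 3041/76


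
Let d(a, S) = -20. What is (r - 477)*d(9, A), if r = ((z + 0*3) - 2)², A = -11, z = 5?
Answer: 9360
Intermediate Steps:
r = 9 (r = ((5 + 0*3) - 2)² = ((5 + 0) - 2)² = (5 - 2)² = 3² = 9)
(r - 477)*d(9, A) = (9 - 477)*(-20) = -468*(-20) = 9360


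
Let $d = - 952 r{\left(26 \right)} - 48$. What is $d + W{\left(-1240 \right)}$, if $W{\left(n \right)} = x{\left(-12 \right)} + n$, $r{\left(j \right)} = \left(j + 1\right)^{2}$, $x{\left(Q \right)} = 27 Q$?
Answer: $-695620$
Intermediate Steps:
$r{\left(j \right)} = \left(1 + j\right)^{2}$
$W{\left(n \right)} = -324 + n$ ($W{\left(n \right)} = 27 \left(-12\right) + n = -324 + n$)
$d = -694056$ ($d = - 952 \left(1 + 26\right)^{2} - 48 = - 952 \cdot 27^{2} - 48 = \left(-952\right) 729 - 48 = -694008 - 48 = -694056$)
$d + W{\left(-1240 \right)} = -694056 - 1564 = -695620$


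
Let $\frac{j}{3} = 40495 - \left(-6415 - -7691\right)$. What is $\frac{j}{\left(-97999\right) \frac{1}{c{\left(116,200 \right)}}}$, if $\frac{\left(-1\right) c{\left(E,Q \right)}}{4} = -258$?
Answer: $- \frac{121422024}{97999} \approx -1239.0$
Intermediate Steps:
$c{\left(E,Q \right)} = 1032$ ($c{\left(E,Q \right)} = \left(-4\right) \left(-258\right) = 1032$)
$j = 117657$ ($j = 3 \left(40495 - \left(-6415 - -7691\right)\right) = 3 \left(40495 - \left(-6415 + 7691\right)\right) = 3 \left(40495 - 1276\right) = 3 \cdot 39219 = 117657$)
$\frac{j}{\left(-97999\right) \frac{1}{c{\left(116,200 \right)}}} = \frac{117657}{\left(-97999\right) \frac{1}{1032}} = \frac{117657}{- \frac{97999}{1032}} = 117657 \left(- \frac{1032}{97999}\right) = - \frac{121422024}{97999}$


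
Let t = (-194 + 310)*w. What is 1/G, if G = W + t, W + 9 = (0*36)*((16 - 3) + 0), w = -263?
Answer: -1/30517 ≈ -3.2769e-5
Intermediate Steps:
W = -9 (W = -9 + (0*36)*((16 - 3) + 0) = -9 + 0*(13 + 0) = -9 + 0*13 = -9 + 0 = -9)
t = -30508 (t = (-194 + 310)*(-263) = 116*(-263) = -30508)
G = -30517 (G = -9 - 30508 = -30517)
1/G = 1/(-30517) = -1/30517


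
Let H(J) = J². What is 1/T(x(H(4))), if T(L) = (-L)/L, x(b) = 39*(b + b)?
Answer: -1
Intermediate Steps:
x(b) = 78*b (x(b) = 39*(2*b) = 78*b)
T(L) = -1
1/T(x(H(4))) = 1/(-1) = -1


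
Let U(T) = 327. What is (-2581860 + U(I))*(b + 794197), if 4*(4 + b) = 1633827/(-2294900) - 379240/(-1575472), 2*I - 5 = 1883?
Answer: -1853182264557760893445653/903887673200 ≈ -2.0502e+12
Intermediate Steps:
I = 944 (I = 5/2 + (1/2)*1883 = 5/2 + 1883/2 = 944)
b = -3722033868759/903887673200 (b = -4 + (1633827/(-2294900) - 379240/(-1575472))/4 = -4 + (1633827*(-1/2294900) - 379240*(-1/1575472))/4 = -4 + (-1633827/2294900 + 47405/196934)/4 = -4 + (1/4)*(-106483175959/225971918300) = -4 - 106483175959/903887673200 = -3722033868759/903887673200 ≈ -4.1178)
(-2581860 + U(I))*(b + 794197) = (-2581860 + 327)*(-3722033868759/903887673200 + 794197) = -2581533*717861156358551641/903887673200 = -1853182264557760893445653/903887673200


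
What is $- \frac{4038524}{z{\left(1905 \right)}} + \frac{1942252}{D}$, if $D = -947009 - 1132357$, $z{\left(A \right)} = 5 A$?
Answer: $- \frac{1402678241014}{3300993525} \approx -424.93$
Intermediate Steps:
$D = -2079366$ ($D = -947009 - 1132357 = -2079366$)
$- \frac{4038524}{z{\left(1905 \right)}} + \frac{1942252}{D} = - \frac{4038524}{5 \cdot 1905} + \frac{1942252}{-2079366} = - \frac{4038524}{9525} + 1942252 \left(- \frac{1}{2079366}\right) = \left(-4038524\right) \frac{1}{9525} - \frac{971126}{1039683} = - \frac{4038524}{9525} - \frac{971126}{1039683} = - \frac{1402678241014}{3300993525}$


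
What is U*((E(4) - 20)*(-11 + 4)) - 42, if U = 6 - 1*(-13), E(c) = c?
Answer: 2086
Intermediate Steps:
U = 19 (U = 6 + 13 = 19)
U*((E(4) - 20)*(-11 + 4)) - 42 = 19*((4 - 20)*(-11 + 4)) - 42 = 19*(-16*(-7)) - 42 = 19*112 - 42 = 2128 - 42 = 2086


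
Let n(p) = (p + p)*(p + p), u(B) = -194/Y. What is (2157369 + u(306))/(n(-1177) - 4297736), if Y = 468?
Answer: 504824249/290997720 ≈ 1.7348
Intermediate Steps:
u(B) = -97/234 (u(B) = -194/468 = -194*1/468 = -97/234)
n(p) = 4*p² (n(p) = (2*p)*(2*p) = 4*p²)
(2157369 + u(306))/(n(-1177) - 4297736) = (2157369 - 97/234)/(4*(-1177)² - 4297736) = 504824249/(234*(4*1385329 - 4297736)) = 504824249/(234*(5541316 - 4297736)) = (504824249/234)/1243580 = (504824249/234)*(1/1243580) = 504824249/290997720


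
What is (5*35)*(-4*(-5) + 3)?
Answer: 4025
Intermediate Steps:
(5*35)*(-4*(-5) + 3) = 175*(20 + 3) = 175*23 = 4025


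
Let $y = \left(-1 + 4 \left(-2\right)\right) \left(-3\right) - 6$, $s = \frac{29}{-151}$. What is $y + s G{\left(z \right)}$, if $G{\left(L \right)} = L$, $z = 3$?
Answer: $\frac{3084}{151} \approx 20.424$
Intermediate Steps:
$s = - \frac{29}{151}$ ($s = 29 \left(- \frac{1}{151}\right) = - \frac{29}{151} \approx -0.19205$)
$y = 21$ ($y = \left(-1 - 8\right) \left(-3\right) - 6 = \left(-9\right) \left(-3\right) - 6 = 27 - 6 = 21$)
$y + s G{\left(z \right)} = 21 - \frac{87}{151} = \frac{3084}{151}$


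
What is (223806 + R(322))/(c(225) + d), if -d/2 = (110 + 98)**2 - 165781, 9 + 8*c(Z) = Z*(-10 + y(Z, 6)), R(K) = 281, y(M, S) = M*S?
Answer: 1792696/2261763 ≈ 0.79261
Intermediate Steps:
c(Z) = -9/8 + Z*(-10 + 6*Z)/8 (c(Z) = -9/8 + (Z*(-10 + Z*6))/8 = -9/8 + (Z*(-10 + 6*Z))/8 = -9/8 + Z*(-10 + 6*Z)/8)
d = 245034 (d = -2*((110 + 98)**2 - 165781) = -2*(208**2 - 165781) = -2*(43264 - 165781) = -2*(-122517) = 245034)
(223806 + R(322))/(c(225) + d) = (223806 + 281)/((-9/8 - 5/4*225 + (3/4)*225**2) + 245034) = 224087/((-9/8 - 1125/4 + (3/4)*50625) + 245034) = 224087/((-9/8 - 1125/4 + 151875/4) + 245034) = 224087/(301491/8 + 245034) = 224087/(2261763/8) = 224087*(8/2261763) = 1792696/2261763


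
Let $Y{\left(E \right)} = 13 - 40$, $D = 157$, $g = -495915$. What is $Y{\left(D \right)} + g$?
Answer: $-495942$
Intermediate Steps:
$Y{\left(E \right)} = -27$ ($Y{\left(E \right)} = 13 - 40 = -27$)
$Y{\left(D \right)} + g = -27 - 495915 = -495942$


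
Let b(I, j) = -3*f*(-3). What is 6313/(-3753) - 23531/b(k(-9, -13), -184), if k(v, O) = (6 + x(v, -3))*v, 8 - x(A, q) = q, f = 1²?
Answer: -9818740/3753 ≈ -2616.2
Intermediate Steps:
f = 1
x(A, q) = 8 - q
k(v, O) = 17*v (k(v, O) = (6 + (8 - 1*(-3)))*v = (6 + (8 + 3))*v = (6 + 11)*v = 17*v)
b(I, j) = 9 (b(I, j) = -3*1*(-3) = -3*(-3) = 9)
6313/(-3753) - 23531/b(k(-9, -13), -184) = 6313/(-3753) - 23531/9 = 6313*(-1/3753) - 23531*⅑ = -6313/3753 - 23531/9 = -9818740/3753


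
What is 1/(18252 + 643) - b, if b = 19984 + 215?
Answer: -381660104/18895 ≈ -20199.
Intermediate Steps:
b = 20199
1/(18252 + 643) - b = 1/(18252 + 643) - 1*20199 = 1/18895 - 20199 = -381660104/18895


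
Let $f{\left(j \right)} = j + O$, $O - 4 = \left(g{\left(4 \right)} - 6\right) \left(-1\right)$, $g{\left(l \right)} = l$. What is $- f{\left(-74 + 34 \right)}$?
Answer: $34$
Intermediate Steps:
$O = 6$ ($O = 4 + \left(4 - 6\right) \left(-1\right) = 4 - -2 = 4 + 2 = 6$)
$f{\left(j \right)} = 6 + j$ ($f{\left(j \right)} = j + 6 = 6 + j$)
$- f{\left(-74 + 34 \right)} = - (6 + \left(-74 + 34\right)) = - (6 - 40) = \left(-1\right) \left(-34\right) = 34$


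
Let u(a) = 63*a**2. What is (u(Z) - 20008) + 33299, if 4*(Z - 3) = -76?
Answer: 29419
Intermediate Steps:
Z = -16 (Z = 3 + (1/4)*(-76) = 3 - 19 = -16)
(u(Z) - 20008) + 33299 = (63*(-16)**2 - 20008) + 33299 = (63*256 - 20008) + 33299 = (16128 - 20008) + 33299 = -3880 + 33299 = 29419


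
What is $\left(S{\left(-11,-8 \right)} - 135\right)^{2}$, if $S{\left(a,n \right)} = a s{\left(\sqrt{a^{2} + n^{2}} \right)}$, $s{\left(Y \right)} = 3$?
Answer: $28224$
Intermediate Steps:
$S{\left(a,n \right)} = 3 a$ ($S{\left(a,n \right)} = a 3 = 3 a$)
$\left(S{\left(-11,-8 \right)} - 135\right)^{2} = \left(3 \left(-11\right) - 135\right)^{2} = \left(-33 - 135\right)^{2} = \left(-168\right)^{2} = 28224$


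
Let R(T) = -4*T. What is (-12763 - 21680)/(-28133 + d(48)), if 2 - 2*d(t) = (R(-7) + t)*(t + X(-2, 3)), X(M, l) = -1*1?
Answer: 34443/29918 ≈ 1.1512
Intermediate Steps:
X(M, l) = -1
d(t) = 1 - (-1 + t)*(28 + t)/2 (d(t) = 1 - (-4*(-7) + t)*(t - 1)/2 = 1 - (28 + t)*(-1 + t)/2 = 1 - (-1 + t)*(28 + t)/2)
(-12763 - 21680)/(-28133 + d(48)) = (-12763 - 21680)/(-28133 + (15 - 27/2*48 - 1/2*48**2)) = -34443/(-28133 + (15 - 648 - 1/2*2304)) = -34443/(-28133 + (15 - 648 - 1152)) = -34443/(-28133 - 1785) = -34443/(-29918) = -34443*(-1/29918) = 34443/29918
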